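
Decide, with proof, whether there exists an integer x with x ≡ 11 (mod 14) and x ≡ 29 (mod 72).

x = 389

Here gcd(14, 72) = 2, and both 11 and 29 leave remainder 1 mod 2, so the system is consistent.
Write x = 11 + 14t. Then 14t ≡ 29 − 11 ≡ 18 (mod 72); dividing through by 2 gives 7t ≡ 9 (mod 36).
To invert 7 modulo 36: 36 = 5·7 + 1, 7 = 7·1 + 0, and unwinding, 1 = 36 − 5·7. Thus 7⁻¹ ≡ -5 ≡ 31 (mod 36).
Therefore t ≡ 31·9 = 279 ≡ 27 (mod 36).
Then x = 11 + 14·27 = 389.
Verify: 389 = 27·14 + 11 and 389 = 5·72 + 29. ✓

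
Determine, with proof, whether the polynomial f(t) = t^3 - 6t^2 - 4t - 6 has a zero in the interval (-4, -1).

The endpoint values f(-4) = -150 and f(-1) = -9 are both negative. Claim: f(t) < 0 for every t in (-4, -1).
Substitute t = -1 − u, where 0 < u < 3 on the interval. Expanding, f(-1 − u) = -u^3 - 9u^2 - 11u - 9.
All 4 nonzero coefficients of this polynomial in u are negative; hence for u > 0 the value is a sum of negative terms (the constant -9 among them).
So f is strictly negative on (-4, -1); no root exists in the interval.

No such root exists.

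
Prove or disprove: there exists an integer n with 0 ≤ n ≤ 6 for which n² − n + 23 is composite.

n = 4

At n = 4: 4² − 4 + 23 = 35 = 5·7, which is composite.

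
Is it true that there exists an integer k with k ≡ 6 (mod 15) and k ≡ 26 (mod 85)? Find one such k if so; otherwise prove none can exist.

The moduli are not coprime: gcd(15, 85) = 5. Compatibility requires 5 ∣ (26 − 6) = 20, which holds, so solutions exist.
The integers ≡ 6 (mod 15) are 6, 21, 36, 51, 66, 81, 96, 111, …; their remainders mod 85 are 6, 21, 36, 51, 66, 81, 11, 26, so k = 111 is the first that is ≡ 26 (mod 85).
Verify: 111 = 7·15 + 6 and 111 = 1·85 + 26. ✓

k = 111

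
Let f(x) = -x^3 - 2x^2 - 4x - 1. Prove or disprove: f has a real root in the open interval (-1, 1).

Yes, f has a root in the interval.

f(-1) = 2 and f(1) = -8, which have opposite signs.
Since f is a polynomial it is continuous on [-1, 1].
By the Intermediate Value Theorem, f takes the value 0 somewhere in the open interval.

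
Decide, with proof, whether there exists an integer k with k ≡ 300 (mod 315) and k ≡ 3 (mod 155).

Both moduli are multiples of 5 = gcd(315, 155), so any solution would satisfy k ≡ 300 and k ≡ 3 modulo 5 simultaneously.
But 300 mod 5 = 0 while 3 mod 5 = 3, a contradiction.
Therefore no such k exists.

No, no such integer exists.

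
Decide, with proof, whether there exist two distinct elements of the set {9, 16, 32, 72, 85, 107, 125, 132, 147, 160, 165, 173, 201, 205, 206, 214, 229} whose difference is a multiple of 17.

Residues mod 17: 9↦9, 16↦16, 32↦15, 72↦4, 85↦0, 107↦5, 125↦6, 132↦13, 147↦11, 160↦7, 165↦12, 173↦3, 201↦14, 205↦1, 206↦2, 214↦10, 229↦8.
All 17 residues are distinct, so no two elements differ by a multiple of 17.

There is no such pair.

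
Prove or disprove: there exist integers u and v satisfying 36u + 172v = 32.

u = 20, v = -4

gcd(36, 172) = 4, and 4 divides 32, so integer solutions exist.
Dividing through by 4 reduces the equation to 9u + 43v = 8.
Euclidean algorithm: 43 = 4·9 + 7, 9 = 1·7 + 2, 7 = 3·2 + 1, 2 = 2·1 + 0.
Back-substituting, 1 = 7 − 3·2 = 7 − 3·(9 − 1·7) = −3·9 + 4·7 = −3·9 + 4·(43 − 4·9) = 4·43 − 19·9; that is, 9·(-19) + 43·4 = 1.
Scaling by 8 gives the particular solution (u, v) = (-152, 32).
Adding 4·43 to u and subtracting 4·9 from v gives the tidier solution (20, -4).
Indeed 36·20 + 172·(-4) = 720 − 688 = 32.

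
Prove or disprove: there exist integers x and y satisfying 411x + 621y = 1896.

Every value of 411x + 621y is a multiple of gcd(411, 621) = 3; since 3 ∣ 1896, solutions exist.
Dividing through by 3 reduces the equation to 137x + 207y = 632.
Run the Euclidean algorithm on 207 and 137: 207 = 1·137 + 70, 137 = 1·70 + 67, 70 = 1·67 + 3, 67 = 22·3 + 1, 3 = 3·1 + 0.
Working back up the chain: 1 = 67 − 22·3 = 67 − 22·(70 − 1·67) = −22·70 + 23·67 = −22·70 + 23·(137 − 1·70) = 23·137 − 45·70 = 23·137 − 45·(207 − 1·137) = −45·207 + 68·137. So 137·68 + 207·(-45) = 1.
Scaling by 632 gives the particular solution (x, y) = (42976, -28440).
Shifting by a multiple of (207, −137) keeps it a solution: x = 42976 − 207·207 = 127, y = -28440 + 207·137 = -81.
Indeed 411·127 + 621·(-81) = 52197 − 50301 = 1896.

x = 127, y = -81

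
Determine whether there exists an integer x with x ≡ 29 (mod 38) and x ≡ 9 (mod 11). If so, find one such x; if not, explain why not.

x = 295

Since 38 and 11 share no common factor, CRT says the pair of congruences has a solution (unique mod 418).
Write x = 29 + 38t and require 29 + 38t ≡ 9 (mod 11), i.e. 38t ≡ 2 (mod 11).
38 ≡ 5 (mod 11), so this reads 5t ≡ 2 (mod 11). Invert 5 mod 11 by the Euclidean algorithm: 11 = 2·5 + 1, 5 = 5·1 + 0; back-substituting, 1 = 11 − 2·5. Hence 5·(-2) ≡ 1, so 5⁻¹ ≡ -2 ≡ 9 (mod 11).
Therefore t ≡ 9·2 = 18 ≡ 7 (mod 11).
With t = 7: x = 29 + 38·7 = 295.
Indeed 295 ≡ 29 (mod 38) and 295 ≡ 9 (mod 11).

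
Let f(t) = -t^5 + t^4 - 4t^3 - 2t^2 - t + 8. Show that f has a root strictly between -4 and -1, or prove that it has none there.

The endpoint values f(-4) = 1516 and f(-1) = 13 are both positive. Claim: f(t) > 0 for every t in (-4, -1).
Substitute t = -1 − u, where 0 < u < 3 on the interval. Expanding, f(-1 − u) = u^5 + 6u^4 + 18u^3 + 26u^2 + 18u + 13.
The nonzero coefficients here are all positive, so for u > 0 every term is positive (or zero), and the constant term 13 is strictly positive.
Therefore f(t) > 0 throughout (-4, -1), and f has no zero there.

No.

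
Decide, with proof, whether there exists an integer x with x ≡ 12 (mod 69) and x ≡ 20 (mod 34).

x = 564

gcd(69, 34) = 1, so the Chinese Remainder Theorem guarantees exactly one residue class mod 2346 satisfying both.
Any solution of the first congruence is x = 12 + 69t; substituting into the second, 69t ≡ 20 − 12 ≡ 8 (mod 34).
69 ≡ 1 (mod 34), so this reads 1t ≡ 8 (mod 34). So t ≡ 8 (mod 34).
Taking t = 8 gives x = 12 + 69·8 = 564.
Indeed 564 ≡ 12 (mod 69) and 564 ≡ 20 (mod 34).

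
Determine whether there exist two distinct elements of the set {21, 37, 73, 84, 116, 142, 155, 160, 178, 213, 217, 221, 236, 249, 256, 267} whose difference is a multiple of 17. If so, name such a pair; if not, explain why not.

Residues mod 17: 21↦4, 37↦3, 73↦5, 84↦16, 116↦14, 142↦6, 155↦2, 160↦7, 178↦8, 213↦9, 217↦13, 221↦0, 236↦15, 249↦11, 256↦1, 267↦12.
No residue repeats among the 16 elements, so no pair has difference ≡ 0 (mod 17).

There is no such pair.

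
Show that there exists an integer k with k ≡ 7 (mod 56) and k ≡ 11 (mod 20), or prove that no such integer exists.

gcd(56, 20) = 4. A simultaneous solution exists iff 7 ≡ 11 (mod 4); here 7 mod 4 = 3 = 11 mod 4, so it does.
List candidates k ≡ 7 (mod 56): 7, 63, 119, 175, 231. Modulo 20 these are 7, 3, 19, 15, 11; 231 gives 11 as required.
Indeed 231 ≡ 7 (mod 56) and 231 ≡ 11 (mod 20).

k = 231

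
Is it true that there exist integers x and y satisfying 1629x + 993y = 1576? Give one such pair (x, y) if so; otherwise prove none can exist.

Any value of 1629x + 993y is a multiple of gcd(1629, 993) = 3.
But 1576 = 3·525 + 1, so 3 ∤ 1576.
Hence no integers x, y satisfy the equation.

There are no such integers.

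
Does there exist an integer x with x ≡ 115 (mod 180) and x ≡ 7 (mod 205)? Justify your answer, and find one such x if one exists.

No such integer exists.

Reduce both congruences modulo 5, which divides 180 and 205: they say x ≡ 115 (mod 5) and x ≡ 7 (mod 5).
However 115 ≡ 0 and 7 ≡ 2 (mod 5), and 0 ≠ 2.
Therefore no such x exists.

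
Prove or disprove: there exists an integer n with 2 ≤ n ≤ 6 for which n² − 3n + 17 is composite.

n = 2

At n = 2: 2² − 3·2 + 17 = 15 = 3·5, which is composite.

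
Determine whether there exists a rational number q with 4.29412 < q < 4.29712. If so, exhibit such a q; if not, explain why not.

Scale by 27: the interval becomes (115.94124, 116.02224), which contains the integer 116.
Dividing back, 4.29412 < 116/27 < 4.29712, and 116/27 is rational.

q = 116/27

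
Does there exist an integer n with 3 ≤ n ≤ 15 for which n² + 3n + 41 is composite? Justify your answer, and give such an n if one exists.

n = 4

At n = 4: 4² + 3·4 + 41 = 69 = 3·23, which is composite.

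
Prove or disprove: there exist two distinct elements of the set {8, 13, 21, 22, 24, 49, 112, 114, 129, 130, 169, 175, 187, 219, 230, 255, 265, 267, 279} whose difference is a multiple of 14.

8 and 22 are such a pair.

Reduce each element mod 14: 8↦8, 13↦13, 21↦7, 22↦8, 24↦10, 49↦7, 112↦0, 114↦2, 129↦3, 130↦4, 169↦1, 175↦7, 187↦5, 219↦9, 230↦6, 255↦3, 265↦13, 267↦1, 279↦13. The residue 8 repeats (at 8 and 22), and 22 − 8 = 14 = 1·14.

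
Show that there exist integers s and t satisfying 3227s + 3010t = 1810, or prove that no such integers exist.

Any value of 3227s + 3010t is a multiple of gcd(3227, 3010) = 7.
However 1810 leaves remainder 4 on division by 7.
So the equation is unsolvable over ℤ.

No such integers exist.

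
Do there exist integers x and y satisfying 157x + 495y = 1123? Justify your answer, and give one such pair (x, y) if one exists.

x = 4, y = 1

157 and 495 are coprime, so 157x + 495y ranges over all of ℤ.
Run the Euclidean algorithm on 495 and 157: 495 = 3·157 + 24, 157 = 6·24 + 13, 24 = 1·13 + 11, 13 = 1·11 + 2, 11 = 5·2 + 1, 2 = 2·1 + 0.
Back-substituting, 1 = 11 − 5·2 = 11 − 5·(13 − 1·11) = −5·13 + 6·11 = −5·13 + 6·(24 − 1·13) = 6·24 − 11·13 = 6·24 − 11·(157 − 6·24) = −11·157 + 72·24 = −11·157 + 72·(495 − 3·157) = 72·495 − 227·157; that is, 157·(-227) + 495·72 = 1.
Scaling by 1123 gives the particular solution (x, y) = (-254921, 80856).
The general solution is x = -254921 + 495k, y = 80856 − 157k; taking k = 515 gives the smaller pair x = 4, y = 1.
Check: 157·4 + 495·1 = 628 + 495 = 1123. ✓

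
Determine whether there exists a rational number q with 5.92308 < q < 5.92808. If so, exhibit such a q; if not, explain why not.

Look for a denominator N such that an integer falls strictly between N·5.92308 and N·5.92808. N = 27 works: 27·5.92308 = 159.92316 < 160 < 160.05816 = 27·5.92808.
Hence 160/27 is a rational number with 5.92308 < 160/27 < 5.92808.

q = 160/27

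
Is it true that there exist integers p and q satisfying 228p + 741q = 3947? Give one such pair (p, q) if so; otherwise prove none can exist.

Both 228 and 741 are divisible by gcd(228, 741) = 57, hence so is any combination 228p + 741q.
But 3947 is not a multiple of 57 (it leaves remainder 14).
So the equation is unsolvable over ℤ.

No such integers exist.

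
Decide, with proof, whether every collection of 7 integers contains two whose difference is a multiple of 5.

Each integer lies in one of the 5 residue classes modulo 5.
Placing 7 integers into 5 classes, some class receives at least two — say a and b.
Their difference a − b is then a multiple of 5.

Yes.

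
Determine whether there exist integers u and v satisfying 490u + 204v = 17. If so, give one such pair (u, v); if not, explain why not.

No such integers exist.

gcd(490, 204) = 2, so every integer of the form 490u + 204v is a multiple of 2.
But 17 = 2·8 + 1, so 2 ∤ 17.
Hence no integers u, v satisfy the equation.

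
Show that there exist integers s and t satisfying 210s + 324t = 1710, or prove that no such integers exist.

gcd(210, 324) = 6, and 6 divides 1710, so integer solutions exist.
Dividing through by 6 reduces the equation to 35s + 54t = 285.
Dividing repeatedly: 54 = 1·35 + 19, 35 = 1·19 + 16, 19 = 1·16 + 3, 16 = 5·3 + 1, 3 = 3·1 + 0.
Working back up the chain: 1 = 16 − 5·3 = 16 − 5·(19 − 1·16) = −5·19 + 6·16 = −5·19 + 6·(35 − 1·19) = 6·35 − 11·19 = 6·35 − 11·(54 − 1·35) = −11·54 + 17·35. So 35·17 + 54·(-11) = 1.
Multiplying through by 285: s = 17·285 = 4845, t = (-11)·285 = -3135 is a solution.
Subtracting 89·54 from s and adding 89·35 to t gives the tidier solution (39, -20).
Check: 210·39 + 324·(-20) = 8190 − 6480 = 1710. ✓

s = 39, t = -20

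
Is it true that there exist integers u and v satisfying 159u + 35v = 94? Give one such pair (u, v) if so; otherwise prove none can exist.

Since gcd(159, 35) = 1, every integer is an integer combination of 159 and 35.
Run the Euclidean algorithm on 159 and 35: 159 = 4·35 + 19, 35 = 1·19 + 16, 19 = 1·16 + 3, 16 = 5·3 + 1, 3 = 3·1 + 0.
Working back up the chain: 1 = 16 − 5·3 = 16 − 5·(19 − 1·16) = −5·19 + 6·16 = −5·19 + 6·(35 − 1·19) = 6·35 − 11·19 = 6·35 − 11·(159 − 4·35) = −11·159 + 50·35. So 159·(-11) + 35·50 = 1.
Times 94: 159·(-1034) + 35·4700 = 94, so (-1034, 4700) solves it.
The general solution is u = -1034 + 35k, v = 4700 − 159k; taking k = 30 gives the smaller pair u = 16, v = -70.
Check: 159·16 + 35·(-70) = 2544 − 2450 = 94. ✓

u = 16, v = -70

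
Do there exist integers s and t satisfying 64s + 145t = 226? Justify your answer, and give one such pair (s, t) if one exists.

64 and 145 are coprime, so 64s + 145t ranges over all of ℤ.
Run the Euclidean algorithm on 145 and 64: 145 = 2·64 + 17, 64 = 3·17 + 13, 17 = 1·13 + 4, 13 = 3·4 + 1, 4 = 4·1 + 0.
Back-substituting, 1 = 13 − 3·4 = 13 − 3·(17 − 1·13) = −3·17 + 4·13 = −3·17 + 4·(64 − 3·17) = 4·64 − 15·17 = 4·64 − 15·(145 − 2·64) = −15·145 + 34·64; that is, 64·34 + 145·(-15) = 1.
Multiplying through by 226: s = 34·226 = 7684, t = (-15)·226 = -3390 is a solution.
The general solution is s = 7684 + 145k, t = -3390 − 64k; taking k = -52 gives the smaller pair s = 144, t = -62.
Indeed 64·144 + 145·(-62) = 9216 − 8990 = 226.

s = 144, t = -62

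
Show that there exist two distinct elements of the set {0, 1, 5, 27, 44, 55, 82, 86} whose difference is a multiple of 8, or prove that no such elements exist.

No such pair exists.

Reduce each element modulo 8: 0↦0, 1↦1, 5↦5, 27↦3, 44↦4, 55↦7, 82↦2, 86↦6.
These 8 residues are pairwise different, hence no difference of two elements is divisible by 8.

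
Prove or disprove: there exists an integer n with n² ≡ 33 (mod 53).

53 is prime, so by Euler's criterion 33 is a square mod 53 iff 33^((53−1)/2) = 33^26 ≡ 1 (mod 53).
Squaring successively (mod 53): 33^2 = 1089 ≡ 29; 33^4 ≡ 29² = 841 ≡ 46; 33^8 ≡ 46² = 2116 ≡ 49; 33^16 ≡ 49² = 2401 ≡ 16.
Since 26 = 16 + 8 + 2, 33^26 ≡ 16 · 49 · 29; multiplying out mod 53: 16·49 = 784 ≡ 42, then 42·29 = 1218 ≡ 52. Thus 33^26 ≡ 52 ≡ −1 (mod 53).
By Euler's criterion 33 is a quadratic non-residue mod 53: no n satisfies n² ≡ 33 (mod 53).

No such integer exists.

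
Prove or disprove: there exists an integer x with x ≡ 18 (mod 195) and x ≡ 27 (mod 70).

There is no such integer.

Both moduli are multiples of 5 = gcd(195, 70), so any solution would satisfy x ≡ 18 and x ≡ 27 modulo 5 simultaneously.
These are incompatible: 18 − 27 = -9 is not divisible by 5.
Hence the system has no solution.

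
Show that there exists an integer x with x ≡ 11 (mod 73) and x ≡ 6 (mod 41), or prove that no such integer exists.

x = 2712

Since 73 and 41 share no common factor, CRT says the pair of congruences has a solution (unique mod 2993).
Any solution of the first congruence is x = 11 + 73t; substituting into the second, 73t ≡ 6 − 11 ≡ 36 (mod 41).
73 ≡ 32 (mod 41), so this reads 32t ≡ 36 (mod 41). Since 32·9 = 288 = 7·41 + 1, the inverse of 32 mod 41 is 9.
Therefore t ≡ 9·36 = 324 ≡ 37 (mod 41).
Taking t = 37 gives x = 11 + 73·37 = 2712.
Verify: 2712 = 37·73 + 11 and 2712 = 66·41 + 6. ✓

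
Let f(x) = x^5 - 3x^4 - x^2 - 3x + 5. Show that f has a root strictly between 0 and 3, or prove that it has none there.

Yes, f has a root in the interval.

f(0) = 5 and f(3) = -13, which have opposite signs.
As a polynomial, f is continuous on every closed interval.
By the Intermediate Value Theorem, f takes the value 0 somewhere in the open interval.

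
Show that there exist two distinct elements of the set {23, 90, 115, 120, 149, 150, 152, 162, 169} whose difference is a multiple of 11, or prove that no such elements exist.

No such pair exists.

Reduce each element modulo 11: 23↦1, 90↦2, 115↦5, 120↦10, 149↦6, 150↦7, 152↦9, 162↦8, 169↦4.
No residue repeats among the 9 elements, so no pair has difference ≡ 0 (mod 11).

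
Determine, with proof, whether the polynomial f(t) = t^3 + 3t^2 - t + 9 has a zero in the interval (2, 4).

f has no root in that interval.

f(2) = 27 and f(4) = 117, both positive, so a sign-change argument is unavailable; we show f keeps this sign on the whole interval.
Shift to the endpoint 2: with t = 2 + u (0 < u < 2), one computes f(2 + u) = u^3 + 9u^2 + 23u + 27.
The nonzero coefficients here are all positive, so for u > 0 every term is positive (or zero), and the constant term 27 is strictly positive.
Therefore f(t) > 0 throughout (2, 4), and f has no zero there.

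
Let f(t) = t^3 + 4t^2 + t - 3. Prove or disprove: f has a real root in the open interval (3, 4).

f(3) = 63 and f(4) = 129, both positive, so a sign-change argument is unavailable; we show f keeps this sign on the whole interval.
Shift to the endpoint 3: with t = 3 + u (0 < u < 1), one computes f(3 + u) = u^3 + 13u^2 + 52u + 63.
The nonzero coefficients here are all positive, so for u > 0 every term is positive (or zero), and the constant term 63 is strictly positive.
So f is strictly positive on (3, 4); no root exists in the interval.

No such root exists.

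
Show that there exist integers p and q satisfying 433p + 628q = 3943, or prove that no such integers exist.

Since gcd(433, 628) = 1, every integer is an integer combination of 433 and 628.
Dividing repeatedly: 628 = 1·433 + 195, 433 = 2·195 + 43, 195 = 4·43 + 23, 43 = 1·23 + 20, 23 = 1·20 + 3, 20 = 6·3 + 2, 3 = 1·2 + 1, 2 = 2·1 + 0.
Back-substituting, 1 = 3 − 1·2 = 3 − (20 − 6·3) = −20 + 7·3 = −20 + 7·(23 − 1·20) = 7·23 − 8·20 = 7·23 − 8·(43 − 1·23) = −8·43 + 15·23 = −8·43 + 15·(195 − 4·43) = 15·195 − 68·43 = 15·195 − 68·(433 − 2·195) = −68·433 + 151·195 = −68·433 + 151·(628 − 1·433) = 151·628 − 219·433; that is, 433·(-219) + 628·151 = 1.
Times 3943: 433·(-863517) + 628·595393 = 3943, so (-863517, 595393) solves it.
Shifting by a multiple of (628, −433) keeps it a solution: p = -863517 + 1376·628 = 611, q = 595393 − 1376·433 = -415.
Check: 433·611 + 628·(-415) = 264563 − 260620 = 3943. ✓

p = 611, q = -415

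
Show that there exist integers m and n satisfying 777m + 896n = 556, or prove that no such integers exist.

gcd(777, 896) = 7, so every integer of the form 777m + 896n is a multiple of 7.
However 556 leaves remainder 3 on division by 7.
Therefore 777m + 896n = 556 has no solution in integers.

No such integers exist.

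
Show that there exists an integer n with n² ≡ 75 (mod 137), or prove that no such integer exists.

137 is prime, so by Euler's criterion 75 is a square mod 137 iff 75^((137−1)/2) = 75^68 ≡ 1 (mod 137).
Repeated squaring mod 137: 75^2 = 5625 ≡ 8; 75^4 ≡ 8² = 64 ≡ 64; 75^8 ≡ 64² = 4096 ≡ 123; 75^16 ≡ 123² = 15129 ≡ 59; 75^32 ≡ 59² = 3481 ≡ 56; 75^64 ≡ 56² = 3136 ≡ 122.
Since 68 = 64 + 4, 75^68 ≡ 122 · 64; multiplying out mod 137: 122·64 = 7808 ≡ 136. Thus 75^68 ≡ 136 ≡ −1 (mod 137).
By Euler's criterion 75 is a quadratic non-residue mod 137: no n satisfies n² ≡ 75 (mod 137).

No such integer exists.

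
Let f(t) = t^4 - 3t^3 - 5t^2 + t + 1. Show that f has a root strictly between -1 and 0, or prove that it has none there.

Such a root exists.

f(-1) = -1 and f(0) = 1, which have opposite signs.
As a polynomial, f is continuous on every closed interval.
By the Intermediate Value Theorem f must vanish at some point of (-1, 0).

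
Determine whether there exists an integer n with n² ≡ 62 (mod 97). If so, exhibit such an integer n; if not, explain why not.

n = 81

Take n = 81. Then 81² = 6561 = 67·97 + 62, so 81² ≡ 62 (mod 97).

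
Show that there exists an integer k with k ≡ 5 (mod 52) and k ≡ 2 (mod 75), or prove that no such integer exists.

k = 1877

The moduli 52 and 75 are coprime, so by the Chinese Remainder Theorem a unique solution modulo 3900 exists.
Any solution of the first congruence is k = 5 + 52t; substituting into the second, 52t ≡ 2 − 5 ≡ 72 (mod 75).
To invert 52 modulo 75: 75 = 1·52 + 23, 52 = 2·23 + 6, 23 = 3·6 + 5, 6 = 1·5 + 1, 5 = 5·1 + 0, and unwinding, 1 = 6 − 1·5 = 6 − (23 − 3·6) = −23 + 4·6 = −23 + 4·(52 − 2·23) = 4·52 − 9·23 = 4·52 − 9·(75 − 1·52) = −9·75 + 13·52. Thus 52⁻¹ ≡ 13 (mod 75).
Multiplying by 13: t ≡ 13·72 = 936 ≡ 36 (mod 75).
Taking t = 36 gives k = 5 + 52·36 = 1877.
Check: 1877 mod 52 = 5, 1877 mod 75 = 2. ✓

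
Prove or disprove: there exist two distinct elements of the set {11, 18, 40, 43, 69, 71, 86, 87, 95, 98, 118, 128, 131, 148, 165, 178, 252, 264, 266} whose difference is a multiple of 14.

11 mod 14 = 11 and 95 mod 14 = 11, so 95 − 11 = 84 = 6·14.

The pair (11, 95) works.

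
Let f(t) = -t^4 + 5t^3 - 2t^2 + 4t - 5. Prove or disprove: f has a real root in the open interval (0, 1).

f(0) = -5 and f(1) = 1, which have opposite signs.
f is continuous everywhere (it is a polynomial), in particular on [0, 1].
By the Intermediate Value Theorem, f takes the value 0 somewhere in the open interval.

Yes, f has a root in the interval.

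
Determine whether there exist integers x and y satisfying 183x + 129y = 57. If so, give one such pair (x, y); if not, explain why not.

x = 13, y = -18

gcd(183, 129) = 3, and 3 divides 57, so integer solutions exist.
Dividing through by 3 reduces the equation to 61x + 43y = 19.
Dividing repeatedly: 61 = 1·43 + 18, 43 = 2·18 + 7, 18 = 2·7 + 4, 7 = 1·4 + 3, 4 = 1·3 + 1, 3 = 3·1 + 0.
Back-substituting, 1 = 4 − 1·3 = 4 − (7 − 1·4) = −7 + 2·4 = −7 + 2·(18 − 2·7) = 2·18 − 5·7 = 2·18 − 5·(43 − 2·18) = −5·43 + 12·18 = −5·43 + 12·(61 − 1·43) = 12·61 − 17·43; that is, 61·12 + 43·(-17) = 1.
Multiplying through by 19: x = 12·19 = 228, y = (-17)·19 = -323 is a solution.
The general solution is x = 228 + 43k, y = -323 − 61k; taking k = -5 gives the smaller pair x = 13, y = -18.
Indeed 183·13 + 129·(-18) = 2379 − 2322 = 57.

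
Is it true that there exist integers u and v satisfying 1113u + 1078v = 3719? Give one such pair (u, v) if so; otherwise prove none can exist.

gcd(1113, 1078) = 7, so every integer of the form 1113u + 1078v is a multiple of 7.
However 3719 leaves remainder 2 on division by 7.
Hence no integers u, v satisfy the equation.

There are no such integers.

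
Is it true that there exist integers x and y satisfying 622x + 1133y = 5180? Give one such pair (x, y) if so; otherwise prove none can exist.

x = 471, y = -254

622 and 1133 are coprime, so 622x + 1133y ranges over all of ℤ.
Euclidean algorithm: 1133 = 1·622 + 511, 622 = 1·511 + 111, 511 = 4·111 + 67, 111 = 1·67 + 44, 67 = 1·44 + 23, 44 = 1·23 + 21, 23 = 1·21 + 2, 21 = 10·2 + 1, 2 = 2·1 + 0.
Working back up the chain: 1 = 21 − 10·2 = 21 − 10·(23 − 1·21) = −10·23 + 11·21 = −10·23 + 11·(44 − 1·23) = 11·44 − 21·23 = 11·44 − 21·(67 − 1·44) = −21·67 + 32·44 = −21·67 + 32·(111 − 1·67) = 32·111 − 53·67 = 32·111 − 53·(511 − 4·111) = −53·511 + 244·111 = −53·511 + 244·(622 − 1·511) = 244·622 − 297·511 = 244·622 − 297·(1133 − 1·622) = −297·1133 + 541·622. So 622·541 + 1133·(-297) = 1.
Multiplying through by 5180: x = 541·5180 = 2802380, y = (-297)·5180 = -1538460 is a solution.
The general solution is x = 2802380 + 1133k, y = -1538460 − 622k; taking k = -2473 gives the smaller pair x = 471, y = -254.
Check: 622·471 + 1133·(-254) = 292962 − 287782 = 5180. ✓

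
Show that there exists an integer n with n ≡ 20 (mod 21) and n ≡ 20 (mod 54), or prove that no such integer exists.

Here gcd(21, 54) = 3, and both 20 and 20 leave remainder 2 mod 3, so the system is consistent.
In fact n = 20 itself already satisfies 20 mod 54 = 20.
Check: 20 mod 21 = 20, 20 mod 54 = 20. ✓

n = 20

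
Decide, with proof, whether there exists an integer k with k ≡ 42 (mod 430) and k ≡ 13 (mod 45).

No, no such integer exists.

Reduce both congruences modulo 5, which divides 430 and 45: they say k ≡ 42 (mod 5) and k ≡ 13 (mod 5).
But 42 mod 5 = 2 while 13 mod 5 = 3, a contradiction.
Hence the system has no solution.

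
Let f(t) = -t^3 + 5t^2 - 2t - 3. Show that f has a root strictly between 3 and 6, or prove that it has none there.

Yes, f has a root in the interval.

f(3) = 9 and f(6) = -51, which have opposite signs.
Since f is a polynomial it is continuous on [3, 6].
By the Intermediate Value Theorem f must vanish at some point of (3, 6).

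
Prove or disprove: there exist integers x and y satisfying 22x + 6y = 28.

gcd(22, 6) = 2, and 2 divides 28, so integer solutions exist.
Dividing through by 2 reduces the equation to 11x + 3y = 14.
Euclidean algorithm: 11 = 3·3 + 2, 3 = 1·2 + 1, 2 = 2·1 + 0.
Working back up the chain: 1 = 3 − 1·2 = 3 − (11 − 3·3) = −11 + 4·3. So 11·(-1) + 3·4 = 1.
Multiplying through by 14: x = (-1)·14 = -14, y = 4·14 = 56 is a solution.
Adding 5·3 to x and subtracting 5·11 from y gives the tidier solution (1, 1).
Indeed 22·1 + 6·1 = 22 + 6 = 28.

x = 1, y = 1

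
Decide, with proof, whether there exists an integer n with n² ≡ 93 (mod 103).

n = 14 works: 14² = 196, and 196 − 93 = 103 = 1·103.

n = 14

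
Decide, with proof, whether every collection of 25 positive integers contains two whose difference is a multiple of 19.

Yes.

Partition the integers by their residue mod 19; there are 19 classes.
With 25 integers and only 19 classes, the pigeonhole principle forces two of them, say a and b, into the same class.
Equal remainders mean a − b ≡ 0 (mod 19), so 19 divides their difference.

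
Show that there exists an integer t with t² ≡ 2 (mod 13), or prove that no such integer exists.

Computing t² mod 13 for t = 0, 1, …, 6 (enough, by the symmetry t ↦ 13 − t) gives 0, 1, 4, 9, 3, 12, 10.
So the quadratic residues mod 13 are {0, 1, 3, 4, 9, 10, 12}, and 2 is not among them.
Therefore t² ≡ 2 (mod 13) has no solution.

No such integer exists.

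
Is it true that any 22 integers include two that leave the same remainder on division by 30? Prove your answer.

Consider the 22 integers 126, 127, …, 147. They lie in distinct residue classes modulo 30, since 22 ≤ 30.
Hence this collection has no pair with equal remainders mod 30, disproving the claim.

No; for instance {126, 127, 128, 129, 130, 131, 132, 133, 134, 135, 136, 137, 138, 139, 140, 141, 142, 143, 144, 145, 146, 147} is a counterexample.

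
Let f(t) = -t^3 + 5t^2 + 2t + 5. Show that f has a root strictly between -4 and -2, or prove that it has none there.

The endpoint values f(-4) = 141 and f(-2) = 29 are both positive. Claim: f(t) > 0 for every t in (-4, -2).
Shift to the endpoint -2: with t = -2 − u (0 < u < 2), one computes f(-2 − u) = u^3 + 11u^2 + 30u + 29.
All 4 nonzero coefficients of this polynomial in u are positive; hence for u > 0 the value is a sum of positive terms (the constant 29 among them).
So f is strictly positive on (-4, -2); no root exists in the interval.

No such root exists.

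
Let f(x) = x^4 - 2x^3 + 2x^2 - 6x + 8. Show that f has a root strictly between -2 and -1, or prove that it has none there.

f has no root in that interval.

The endpoint values f(-2) = 60 and f(-1) = 19 are both positive. Claim: f(x) > 0 for every x in (-2, -1).
Shift to the endpoint -1: with x = -1 − u (0 < u < 1), one computes f(-1 − u) = u^4 + 6u^3 + 14u^2 + 20u + 19.
The nonzero coefficients here are all positive, so for u > 0 every term is positive (or zero), and the constant term 19 is strictly positive.
So f is strictly positive on (-2, -1); no root exists in the interval.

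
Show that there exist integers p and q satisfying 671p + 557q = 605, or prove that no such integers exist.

Since gcd(671, 557) = 1, every integer is an integer combination of 671 and 557.
Euclidean algorithm: 671 = 1·557 + 114, 557 = 4·114 + 101, 114 = 1·101 + 13, 101 = 7·13 + 10, 13 = 1·10 + 3, 10 = 3·3 + 1, 3 = 3·1 + 0.
Working back up the chain: 1 = 10 − 3·3 = 10 − 3·(13 − 1·10) = −3·13 + 4·10 = −3·13 + 4·(101 − 7·13) = 4·101 − 31·13 = 4·101 − 31·(114 − 1·101) = −31·114 + 35·101 = −31·114 + 35·(557 − 4·114) = 35·557 − 171·114 = 35·557 − 171·(671 − 1·557) = −171·671 + 206·557. So 671·(-171) + 557·206 = 1.
Multiplying through by 605: p = (-171)·605 = -103455, q = 206·605 = 124630 is a solution.
The general solution is p = -103455 + 557k, q = 124630 − 671k; taking k = 186 gives the smaller pair p = 147, q = -176.
Indeed 671·147 + 557·(-176) = 98637 − 98032 = 605.

p = 147, q = -176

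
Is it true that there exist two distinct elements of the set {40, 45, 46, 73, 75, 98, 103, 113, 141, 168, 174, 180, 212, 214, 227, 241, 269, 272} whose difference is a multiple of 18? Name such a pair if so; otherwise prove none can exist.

No, no such pair exists.

Residues mod 18: 40↦4, 45↦9, 46↦10, 73↦1, 75↦3, 98↦8, 103↦13, 113↦5, 141↦15, 168↦6, 174↦12, 180↦0, 212↦14, 214↦16, 227↦11, 241↦7, 269↦17, 272↦2.
No residue repeats among the 18 elements, so no pair has difference ≡ 0 (mod 18).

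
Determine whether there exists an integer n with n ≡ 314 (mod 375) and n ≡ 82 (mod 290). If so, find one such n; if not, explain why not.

No, no such integer exists.

Reduce both congruences modulo 5, which divides 375 and 290: they say n ≡ 314 (mod 5) and n ≡ 82 (mod 5).
These are incompatible: 314 − 82 = 232 is not divisible by 5.
Therefore no such n exists.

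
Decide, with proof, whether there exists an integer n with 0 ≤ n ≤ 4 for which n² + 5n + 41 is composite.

At n = 4: 4² + 5·4 + 41 = 77 = 7·11, which is composite.

n = 4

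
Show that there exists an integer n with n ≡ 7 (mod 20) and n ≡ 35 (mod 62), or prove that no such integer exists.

n = 407

gcd(20, 62) = 2. A simultaneous solution exists iff 7 ≡ 35 (mod 2); here 7 mod 2 = 1 = 35 mod 2, so it does.
Write n = 7 + 20t. Then 20t ≡ 35 − 7 ≡ 28 (mod 62); dividing through by 2 gives 10t ≡ 14 (mod 31).
Note 10·28 = 280 ≡ 1 (mod 31) (as 280 − 1 = 9·31), so 10⁻¹ ≡ 28.
Multiplying by 28: t ≡ 28·14 = 392 ≡ 20 (mod 31).
Then n = 7 + 20·20 = 407.
Verify: 407 = 20·20 + 7 and 407 = 6·62 + 35. ✓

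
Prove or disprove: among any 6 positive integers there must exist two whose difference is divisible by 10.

Consider the 6 integers 23, 24, …, 28. They lie in distinct residue classes modulo 10, since 6 ≤ 10.
No two share a residue, so no pair has difference divisible by 10; the claim fails for this set.

No, the set {23, 24, 25, 26, 27, 28} is a counterexample.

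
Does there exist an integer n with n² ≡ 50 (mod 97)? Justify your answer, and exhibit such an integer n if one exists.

Take n = 70. Then 70² = 4900 = 50·97 + 50, so 70² ≡ 50 (mod 97).

n = 70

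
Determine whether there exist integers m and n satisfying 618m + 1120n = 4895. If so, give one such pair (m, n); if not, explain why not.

gcd(618, 1120) = 2, so every integer of the form 618m + 1120n is a multiple of 2.
But 4895 is not a multiple of 2 (it leaves remainder 1).
Hence no integers m, n satisfy the equation.

No such integers exist.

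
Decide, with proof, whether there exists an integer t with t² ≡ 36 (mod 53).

t = 47

Take t = 47. Then 47² = 2209 = 41·53 + 36, so 47² ≡ 36 (mod 53).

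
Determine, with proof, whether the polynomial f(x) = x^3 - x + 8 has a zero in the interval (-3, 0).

Such a root exists.

f(-3) = -16 and f(0) = 8, which have opposite signs.
As a polynomial, f is continuous on every closed interval.
By the Intermediate Value Theorem, f takes the value 0 somewhere in the open interval.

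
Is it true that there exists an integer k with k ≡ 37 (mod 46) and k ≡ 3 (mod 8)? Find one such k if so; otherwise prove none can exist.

k = 83

gcd(46, 8) = 2. A simultaneous solution exists iff 37 ≡ 3 (mod 2); here 37 mod 2 = 1 = 3 mod 2, so it does.
Step through k = 37, 37 + 46, 37 + 2·46, …: the values 37, 83 reduce mod 8 to 5, 3. The value 83 hits 3.
Check: 83 mod 46 = 37, 83 mod 8 = 3. ✓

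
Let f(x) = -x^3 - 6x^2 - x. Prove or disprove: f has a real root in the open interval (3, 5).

f(3) = -84 and f(5) = -280, both negative, so a sign-change argument is unavailable; we show f keeps this sign on the whole interval.
Shift to the endpoint 3: with x = 3 + u (0 < u < 2), one computes f(3 + u) = -u^3 - 15u^2 - 64u - 84.
All 4 nonzero coefficients of this polynomial in u are negative; hence for u > 0 the value is a sum of negative terms (the constant -84 among them).
Therefore f(x) < 0 throughout (3, 5), and f has no zero there.

No such root exists.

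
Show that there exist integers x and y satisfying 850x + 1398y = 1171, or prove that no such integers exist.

No, no such integers exist.

Both 850 and 1398 are divisible by gcd(850, 1398) = 2, hence so is any combination 850x + 1398y.
But 1171 is not a multiple of 2 (it leaves remainder 1).
Therefore 850x + 1398y = 1171 has no solution in integers.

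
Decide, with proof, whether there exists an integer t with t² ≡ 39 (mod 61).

Take t = 10. Then 10² = 100 = 1·61 + 39, so 10² ≡ 39 (mod 61).

t = 10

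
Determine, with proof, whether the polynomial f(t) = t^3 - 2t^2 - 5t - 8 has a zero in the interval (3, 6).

Yes, f has a root in the interval.

f(3) = -14 and f(6) = 106, which have opposite signs.
As a polynomial, f is continuous on every closed interval.
By the Intermediate Value Theorem f must vanish at some point of (3, 6).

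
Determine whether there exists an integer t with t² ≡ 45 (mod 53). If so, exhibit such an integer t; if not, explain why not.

53 is prime, so by Euler's criterion 45 is a square mod 53 iff 45^((53−1)/2) = 45^26 ≡ 1 (mod 53).
Squaring successively (mod 53): 45^2 = 2025 ≡ 11; 45^4 ≡ 11² = 121 ≡ 15; 45^8 ≡ 15² = 225 ≡ 13; 45^16 ≡ 13² = 169 ≡ 10.
Since 26 = 16 + 8 + 2, 45^26 ≡ 10 · 13 · 11; multiplying out mod 53: 10·13 = 130 ≡ 24, then 24·11 = 264 ≡ 52. Thus 45^26 ≡ 52 ≡ −1 (mod 53).
By Euler's criterion 45 is a quadratic non-residue mod 53: no t satisfies t² ≡ 45 (mod 53).

There is no such integer.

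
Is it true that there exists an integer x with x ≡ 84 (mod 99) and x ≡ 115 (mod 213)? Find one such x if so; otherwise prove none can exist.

Reduce both congruences modulo 3, which divides 99 and 213: they say x ≡ 84 (mod 3) and x ≡ 115 (mod 3).
These are incompatible: 84 − 115 = -31 is not divisible by 3.
Therefore no such x exists.

No, no such integer exists.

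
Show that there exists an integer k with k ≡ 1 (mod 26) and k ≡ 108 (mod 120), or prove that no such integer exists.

There is no such integer.

Both moduli are multiples of 2 = gcd(26, 120), so any solution would satisfy k ≡ 1 and k ≡ 108 modulo 2 simultaneously.
But 1 mod 2 = 1 while 108 mod 2 = 0, a contradiction.
Therefore no such k exists.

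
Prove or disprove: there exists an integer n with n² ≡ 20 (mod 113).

No such integer exists.

113 is prime, so by Euler's criterion 20 is a square mod 113 iff 20^((113−1)/2) = 20^56 ≡ 1 (mod 113).
Repeated squaring mod 113: 20^2 = 400 ≡ 61; 20^4 ≡ 61² = 3721 ≡ 105; 20^8 ≡ 105² = 11025 ≡ 64; 20^16 ≡ 64² = 4096 ≡ 28; 20^32 ≡ 28² = 784 ≡ 106.
Since 56 = 32 + 16 + 8, 20^56 ≡ 106 · 28 · 64; multiplying out mod 113: 106·28 = 2968 ≡ 30, then 30·64 = 1920 ≡ 112. Thus 20^56 ≡ 112 ≡ −1 (mod 113).
By Euler's criterion 20 is a quadratic non-residue mod 113: no n satisfies n² ≡ 20 (mod 113).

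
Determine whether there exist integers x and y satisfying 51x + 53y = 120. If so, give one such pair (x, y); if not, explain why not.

x = 46, y = -42

51 and 53 are coprime, so 51x + 53y ranges over all of ℤ.
Dividing repeatedly: 53 = 1·51 + 2, 51 = 25·2 + 1, 2 = 2·1 + 0.
Back-substituting, 1 = 51 − 25·2 = 51 − 25·(53 − 1·51) = −25·53 + 26·51; that is, 51·26 + 53·(-25) = 1.
Times 120: 51·3120 + 53·(-3000) = 120, so (3120, -3000) solves it.
Shifting by a multiple of (53, −51) keeps it a solution: x = 3120 − 58·53 = 46, y = -3000 + 58·51 = -42.
Indeed 51·46 + 53·(-42) = 2346 − 2226 = 120.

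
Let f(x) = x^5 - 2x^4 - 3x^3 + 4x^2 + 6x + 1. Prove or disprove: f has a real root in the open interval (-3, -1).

f has no root in that interval.

f(-3) = -305 and f(-1) = -1, both negative, so a sign-change argument is unavailable; we show f keeps this sign on the whole interval.
Shift to the endpoint -1: with x = -1 − u (0 < u < 2), one computes f(-1 − u) = -u^5 - 7u^4 - 15u^3 - 9u^2 - 2u - 1.
The nonzero coefficients here are all negative, so for u > 0 every term is negative (or zero), and the constant term -1 is strictly negative.
So f is strictly negative on (-3, -1); no root exists in the interval.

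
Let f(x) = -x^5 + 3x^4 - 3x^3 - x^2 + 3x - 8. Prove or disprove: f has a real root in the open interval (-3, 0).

f(-3) = 541 and f(0) = -8, which have opposite signs.
f is continuous everywhere (it is a polynomial), in particular on [-3, 0].
By the Intermediate Value Theorem f must vanish at some point of (-3, 0).

Such a root exists.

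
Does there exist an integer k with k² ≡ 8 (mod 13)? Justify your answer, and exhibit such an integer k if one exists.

No such integer exists.

Since (13 − k)² ≡ k² (mod 13), it suffices to square k = 0, 1, …, 6: the residues are 0, 1, 4, 9, 3, 12, 10.
So the quadratic residues mod 13 are {0, 1, 3, 4, 9, 10, 12}, and 8 is not among them.
Hence no integer k has k² ≡ 8 (mod 13).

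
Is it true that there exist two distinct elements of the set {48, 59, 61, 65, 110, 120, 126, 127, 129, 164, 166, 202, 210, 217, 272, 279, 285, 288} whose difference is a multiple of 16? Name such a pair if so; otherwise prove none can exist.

Yes: 48 and 272.

Both 48 and 272 leave remainder 0 on division by 16; their difference 224 = 14·16 is a multiple of 16.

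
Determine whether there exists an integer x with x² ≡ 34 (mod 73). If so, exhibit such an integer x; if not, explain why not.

73 is prime, so by Euler's criterion 34 is a square mod 73 iff 34^((73−1)/2) = 34^36 ≡ 1 (mod 73).
Repeated squaring mod 73: 34^2 = 1156 ≡ 61; 34^4 ≡ 61² = 3721 ≡ 71; 34^8 ≡ 71² = 5041 ≡ 4; 34^16 ≡ 4² = 16 ≡ 16; 34^32 ≡ 16² = 256 ≡ 37.
Since 36 = 32 + 4, 34^36 ≡ 37 · 71; multiplying out mod 73: 37·71 = 2627 ≡ 72. Thus 34^36 ≡ 72 ≡ −1 (mod 73).
By Euler's criterion 34 is a quadratic non-residue mod 73: no x satisfies x² ≡ 34 (mod 73).

No, no such integer exists.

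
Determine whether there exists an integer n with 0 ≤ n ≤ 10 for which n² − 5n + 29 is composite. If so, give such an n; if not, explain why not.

At n = 4: 4² − 5·4 + 29 = 25 = 5·5, which is composite.

n = 4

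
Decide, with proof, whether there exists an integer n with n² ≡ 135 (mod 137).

n = 51 works: 51² = 2601, and 2601 − 135 = 2466 = 18·137.

n = 51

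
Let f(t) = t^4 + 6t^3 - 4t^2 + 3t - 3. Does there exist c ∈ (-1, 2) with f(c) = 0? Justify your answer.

Yes, f has a root in the interval.

f(-1) = -15 and f(2) = 51, which have opposite signs.
Since f is a polynomial it is continuous on [-1, 2].
By the Intermediate Value Theorem, f takes the value 0 somewhere in the open interval.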